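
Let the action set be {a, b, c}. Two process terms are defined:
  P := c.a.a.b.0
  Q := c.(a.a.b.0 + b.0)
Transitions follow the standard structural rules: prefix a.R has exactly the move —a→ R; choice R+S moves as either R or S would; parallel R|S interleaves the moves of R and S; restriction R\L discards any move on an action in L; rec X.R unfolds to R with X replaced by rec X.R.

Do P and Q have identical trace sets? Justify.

Reachable graph of P (5 states):
  m0 = c.a.a.b.0 has moves —c→ m1
  m1 = a.a.b.0 has moves —a→ m2
  m2 = a.b.0 has moves —a→ m3
  m3 = b.0 has moves —b→ m4
  m4 = 0 has moves (no moves)
Reachable graph of Q (5 states):
  n0 = c.(a.a.b.0 + b.0) has moves —c→ n1
  n1 = a.a.b.0 + b.0 has moves —a→ n2, —b→ n3
  n2 = a.b.0 has moves —a→ n4
  n3 = 0 has moves (no moves)
  n4 = b.0 has moves —b→ n3
Executing cb from Q (initial set {n0}):
  step 1 (c): {n1}
  step 2 (b): {n3}
  Q completes σ.
Executing cb from P (initial set {m0}):
  step 1 (c): {m1}
  step 2 (b): ∅ (P stuck)

NO — witness ⟨cb⟩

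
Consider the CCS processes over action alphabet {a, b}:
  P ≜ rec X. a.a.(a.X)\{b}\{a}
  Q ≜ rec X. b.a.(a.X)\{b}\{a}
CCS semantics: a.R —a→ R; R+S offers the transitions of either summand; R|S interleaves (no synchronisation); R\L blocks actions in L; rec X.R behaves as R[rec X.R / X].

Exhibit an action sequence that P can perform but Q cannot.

a

LTS(P): 3 reachable states
  m0 = rec X. a.a.(a.X)\{b}\{a} :: -a-> m1
  m1 = a.(a.(rec X. a.a.(a.X)\{b}\{a}))\{b}\{a} :: -a-> m2
  m2 = (a.(rec X. a.a.(a.X)\{b}\{a}))\{b}\{a} :: (no moves)
LTS(Q): 3 reachable states
  n0 = rec X. b.a.(a.X)\{b}\{a} :: -b-> n1
  n1 = a.(a.(rec X. b.a.(a.X)\{b}\{a}))\{b}\{a} :: -a-> n2
  n2 = (a.(rec X. b.a.(a.X)\{b}\{a}))\{b}\{a} :: (no moves)
Run σ = ⟨a⟩ on P: start {m0}
  step 1 (a): {m1}
  P completes σ.
Run σ = ⟨a⟩ on Q: start {n0}
  step 1 (a): no successor for Q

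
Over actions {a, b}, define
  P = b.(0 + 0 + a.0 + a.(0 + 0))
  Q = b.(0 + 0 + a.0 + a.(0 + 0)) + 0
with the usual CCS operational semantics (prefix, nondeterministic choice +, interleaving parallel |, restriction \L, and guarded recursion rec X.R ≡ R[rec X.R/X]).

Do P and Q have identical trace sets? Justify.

YES

P's transition system — 4 states:
  p0 = b.(0 + 0 + a.0 + a.(0 + 0)) | ··b··> p1
  p1 = 0 + 0 + a.0 + a.(0 + 0) | ··a··> p2, ··a··> p3
  p2 = 0 | ∅
  p3 = 0 + 0 | ∅
Q's transition system — 4 states:
  q0 = b.(0 + 0 + a.0 + a.(0 + 0)) + 0 | ··b··> q1
  q1 = 0 + 0 + a.0 + a.(0 + 0) | ··a··> q2, ··a··> q3
  q2 = 0 | ∅
  q3 = 0 + 0 | ∅
Bisimilarity quotient blocks:
  B0 = {p0, q0}
  B1 = {p1, q1}
  B2 = {p2, p3, q2, q3}
p0 ∈ B0, q0 ∈ B0 → same block
Bisimilar ⇒ trace-equivalent.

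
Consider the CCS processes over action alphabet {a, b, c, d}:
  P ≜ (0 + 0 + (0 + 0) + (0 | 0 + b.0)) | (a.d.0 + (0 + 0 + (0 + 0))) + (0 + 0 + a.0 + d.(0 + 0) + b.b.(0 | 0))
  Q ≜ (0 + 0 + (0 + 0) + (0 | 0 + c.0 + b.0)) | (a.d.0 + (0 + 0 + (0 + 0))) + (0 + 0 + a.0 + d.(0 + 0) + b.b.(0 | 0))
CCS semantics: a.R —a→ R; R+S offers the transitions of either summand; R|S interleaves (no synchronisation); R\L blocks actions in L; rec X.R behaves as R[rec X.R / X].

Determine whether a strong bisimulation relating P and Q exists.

Reachable graph of P (9 states):
  u0 = (0 + 0 + (0 + 0) + (0 | 0 + b.0)) | (a.d.0 + (0 + 0 + (0 + 0))) + (0 + 0 + a.0 + d.(0 + 0) + b.b.(0 | 0)) → --a--▸ u1, --a--▸ u2, --b--▸ u3, --b--▸ u4, --d--▸ u5
  u1 = (0 + 0 + (0 + 0) + (0 | 0 + b.0)) | d.0 → --b--▸ u6, --d--▸ u7
  u2 = 0 → deadlocked
  u3 = 0 | (a.d.0 + (0 + 0 + (0 + 0))) → --a--▸ u6
  u4 = b.(0 | 0) → --b--▸ u8
  u5 = 0 + 0 → deadlocked
  u6 = 0 | d.0 → --d--▸ u8
  u7 = (0 + 0 + (0 + 0) + (0 | 0 + b.0)) | 0 → --b--▸ u8
  u8 = 0 | 0 → deadlocked
Reachable graph of Q (9 states):
  v0 = (0 + 0 + (0 + 0) + (0 | 0 + c.0 + b.0)) | (a.d.0 + (0 + 0 + (0 + 0))) + (0 + 0 + a.0 + d.(0 + 0) + b.b.(0 | 0)) → --a--▸ v1, --a--▸ v2, --b--▸ v3, --b--▸ v4, --c--▸ v3, --d--▸ v5
  v1 = (0 + 0 + (0 + 0) + (0 | 0 + c.0 + b.0)) | d.0 → --b--▸ v6, --c--▸ v6, --d--▸ v7
  v2 = 0 → deadlocked
  v3 = 0 | (a.d.0 + (0 + 0 + (0 + 0))) → --a--▸ v6
  v4 = b.(0 | 0) → --b--▸ v8
  v5 = 0 + 0 → deadlocked
  v6 = 0 | d.0 → --d--▸ v8
  v7 = (0 + 0 + (0 + 0) + (0 | 0 + c.0 + b.0)) | 0 → --b--▸ v8, --c--▸ v8
  v8 = 0 | 0 → deadlocked
Coarsest stable partition (strong bisimilarity classes):
  B0 = {u0}
  B1 = {u2, u5, u8, v2, v5, v8}
  B2 = {u1}
  B3 = {u6, v6}
  B4 = {u4, u7, v4}
  B5 = {u3, v3}
  B6 = {v0}
  B7 = {v1}
  B8 = {v7}
u0 ∈ B0, v0 ∈ B6 → different blocks

not bisimilar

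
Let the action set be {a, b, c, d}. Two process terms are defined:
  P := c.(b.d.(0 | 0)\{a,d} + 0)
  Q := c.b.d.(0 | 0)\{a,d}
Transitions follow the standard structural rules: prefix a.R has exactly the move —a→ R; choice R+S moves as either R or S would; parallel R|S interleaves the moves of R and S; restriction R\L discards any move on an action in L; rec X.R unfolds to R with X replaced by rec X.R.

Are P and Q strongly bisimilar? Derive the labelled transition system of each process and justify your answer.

YES

Reachable graph of P (4 states):
  p0 = c.(b.d.(0 | 0)\{a,d} + 0) has moves --c--▸ p1
  p1 = b.d.(0 | 0)\{a,d} + 0 has moves --b--▸ p2
  p2 = d.(0 | 0)\{a,d} has moves --d--▸ p3
  p3 = (0 | 0)\{a,d} has moves (no moves)
Reachable graph of Q (4 states):
  q0 = c.b.d.(0 | 0)\{a,d} has moves --c--▸ q1
  q1 = b.d.(0 | 0)\{a,d} has moves --b--▸ q2
  q2 = d.(0 | 0)\{a,d} has moves --d--▸ q3
  q3 = (0 | 0)\{a,d} has moves (no moves)
Bisimilarity quotient blocks:
  B0 = {p0, q0}
  B1 = {p1, q1}
  B2 = {p2, q2}
  B3 = {p3, q3}
p0 ∈ B0, q0 ∈ B0 → same block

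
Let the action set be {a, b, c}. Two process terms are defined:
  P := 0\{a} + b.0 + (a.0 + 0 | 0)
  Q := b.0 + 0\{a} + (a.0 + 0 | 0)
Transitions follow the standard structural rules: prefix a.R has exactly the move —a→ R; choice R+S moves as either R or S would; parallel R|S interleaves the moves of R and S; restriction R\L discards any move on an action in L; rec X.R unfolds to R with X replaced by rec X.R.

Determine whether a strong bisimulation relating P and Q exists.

P ~ Q

P's transition system — 2 states:
  m0 = 0\{a} + b.0 + (a.0 + 0 | 0) :: ··a··> m1, ··b··> m1
  m1 = 0 :: stopped
Q's transition system — 2 states:
  n0 = b.0 + 0\{a} + (a.0 + 0 | 0) :: ··a··> n1, ··b··> n1
  n1 = 0 :: stopped
Partition-refinement fixed point:
  B0 = {m0, n0}
  B1 = {m1, n1}
m0 ∈ B0, n0 ∈ B0 → same block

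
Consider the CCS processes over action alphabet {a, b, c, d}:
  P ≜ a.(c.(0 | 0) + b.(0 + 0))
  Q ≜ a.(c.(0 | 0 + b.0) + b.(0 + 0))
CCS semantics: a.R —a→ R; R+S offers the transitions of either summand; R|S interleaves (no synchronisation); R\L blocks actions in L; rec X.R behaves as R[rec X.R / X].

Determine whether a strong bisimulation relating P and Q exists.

LTS(P): 4 reachable states
  p0 = a.(c.(0 | 0) + b.(0 + 0)) ⊢ —a→ p1
  p1 = c.(0 | 0) + b.(0 + 0) ⊢ —b→ p2, —c→ p3
  p2 = 0 + 0 ⊢ deadlocked
  p3 = 0 | 0 ⊢ deadlocked
LTS(Q): 5 reachable states
  q0 = a.(c.(0 | 0 + b.0) + b.(0 + 0)) ⊢ —a→ q1
  q1 = c.(0 | 0 + b.0) + b.(0 + 0) ⊢ —b→ q2, —c→ q3
  q2 = 0 + 0 ⊢ deadlocked
  q3 = 0 | 0 + b.0 ⊢ —b→ q4
  q4 = 0 ⊢ deadlocked
Bisimilarity quotient blocks:
  B0 = {p0}
  B1 = {p1}
  B2 = {p2, p3, q2, q4}
  B3 = {q0}
  B4 = {q1}
  B5 = {q3}
p0 ∈ B0, q0 ∈ B3 → different blocks

NO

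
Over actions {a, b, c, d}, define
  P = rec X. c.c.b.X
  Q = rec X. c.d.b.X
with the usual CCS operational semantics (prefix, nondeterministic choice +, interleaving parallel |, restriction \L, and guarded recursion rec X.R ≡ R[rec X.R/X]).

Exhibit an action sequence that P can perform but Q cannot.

cc

P's transition system — 3 states:
  s0 = rec X. c.c.b.X :: —c→ s1
  s1 = c.b.(rec X. c.c.b.X) :: —c→ s2
  s2 = b.(rec X. c.c.b.X) :: —b→ s0
Q's transition system — 3 states:
  t0 = rec X. c.d.b.X :: —c→ t1
  t1 = d.b.(rec X. c.d.b.X) :: —d→ t2
  t2 = b.(rec X. c.d.b.X) :: —b→ t0
Run σ = ⟨cc⟩ on P: start {s0}
  step 1 (c): {s1}
  step 2 (c): {s2}
  P completes σ.
Run σ = ⟨cc⟩ on Q: start {t0}
  step 1 (c): {t1}
  step 2 (c): no successor for Q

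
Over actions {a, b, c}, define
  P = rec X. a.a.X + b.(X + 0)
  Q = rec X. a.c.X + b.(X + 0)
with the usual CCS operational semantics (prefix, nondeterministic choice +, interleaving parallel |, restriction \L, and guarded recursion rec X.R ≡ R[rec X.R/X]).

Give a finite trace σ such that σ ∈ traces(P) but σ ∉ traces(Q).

aa

LTS(P): 3 reachable states
  s0 = rec X. a.a.X + b.(X + 0) :: --a--▸ s1, --b--▸ s2
  s1 = a.(rec X. a.a.X + b.(X + 0)) :: --a--▸ s0
  s2 = (rec X. a.a.X + b.(X + 0)) + 0 :: --a--▸ s1, --b--▸ s2
LTS(Q): 3 reachable states
  t0 = rec X. a.c.X + b.(X + 0) :: --a--▸ t1, --b--▸ t2
  t1 = c.(rec X. a.c.X + b.(X + 0)) :: --c--▸ t0
  t2 = (rec X. a.c.X + b.(X + 0)) + 0 :: --a--▸ t1, --b--▸ t2
Executing aa from P (initial set {s0}):
  after a @ step 1: {s1}
  after a @ step 2: {s0}
  P completes σ.
Executing aa from Q (initial set {t0}):
  after a @ step 1: {t1}
  after a @ step 2: no successor for Q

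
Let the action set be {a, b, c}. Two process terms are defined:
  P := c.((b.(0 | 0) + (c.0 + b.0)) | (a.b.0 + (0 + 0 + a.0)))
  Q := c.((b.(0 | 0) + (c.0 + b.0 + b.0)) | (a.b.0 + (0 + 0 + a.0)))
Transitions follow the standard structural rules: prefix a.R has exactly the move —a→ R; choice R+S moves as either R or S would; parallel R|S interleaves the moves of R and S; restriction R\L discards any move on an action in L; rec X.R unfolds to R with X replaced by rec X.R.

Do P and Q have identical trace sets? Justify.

P's transition system — 10 states:
  m0 = c.((b.(0 | 0) + (c.0 + b.0)) | (a.b.0 + (0 + 0 + a.0))) has moves =c=> m1
  m1 = (b.(0 | 0) + (c.0 + b.0)) | (a.b.0 + (0 + 0 + a.0)) has moves =a=> m2, =a=> m3, =b=> m4, =b=> m5, =c=> m4
  m2 = (b.(0 | 0) + (c.0 + b.0)) | 0 has moves =b=> m6, =b=> m7, =c=> m6
  m3 = (b.(0 | 0) + (c.0 + b.0)) | b.0 has moves =b=> m2, =b=> m8, =b=> m9, =c=> m9
  m4 = 0 | (a.b.0 + (0 + 0 + a.0)) has moves =a=> m6, =a=> m9
  m5 = 0 | 0 | (a.b.0 + (0 + 0 + a.0)) has moves =a=> m7, =a=> m8
  m6 = 0 | 0 has moves ∅
  m7 = 0 | 0 | 0 has moves ∅
  m8 = 0 | 0 | b.0 has moves =b=> m7
  m9 = 0 | b.0 has moves =b=> m6
Q's transition system — 10 states:
  n0 = c.((b.(0 | 0) + (c.0 + b.0 + b.0)) | (a.b.0 + (0 + 0 + a.0))) has moves =c=> n1
  n1 = (b.(0 | 0) + (c.0 + b.0 + b.0)) | (a.b.0 + (0 + 0 + a.0)) has moves =a=> n2, =a=> n3, =b=> n4, =b=> n5, =c=> n4
  n2 = (b.(0 | 0) + (c.0 + b.0 + b.0)) | 0 has moves =b=> n6, =b=> n7, =c=> n6
  n3 = (b.(0 | 0) + (c.0 + b.0 + b.0)) | b.0 has moves =b=> n2, =b=> n8, =b=> n9, =c=> n9
  n4 = 0 | (a.b.0 + (0 + 0 + a.0)) has moves =a=> n6, =a=> n9
  n5 = 0 | 0 | (a.b.0 + (0 + 0 + a.0)) has moves =a=> n7, =a=> n8
  n6 = 0 | 0 has moves ∅
  n7 = 0 | 0 | 0 has moves ∅
  n8 = 0 | 0 | b.0 has moves =b=> n7
  n9 = 0 | b.0 has moves =b=> n6
Coarsest stable partition (strong bisimilarity classes):
  B0 = {m0, n0}
  B1 = {m1, n1}
  B2 = {m4, m5, n4, n5}
  B3 = {m6, m7, n6, n7}
  B4 = {m8, m9, n8, n9}
  B5 = {m2, n2}
  B6 = {m3, n3}
m0 ∈ B0, n0 ∈ B0 → same block
Bisimilar ⇒ trace-equivalent.

YES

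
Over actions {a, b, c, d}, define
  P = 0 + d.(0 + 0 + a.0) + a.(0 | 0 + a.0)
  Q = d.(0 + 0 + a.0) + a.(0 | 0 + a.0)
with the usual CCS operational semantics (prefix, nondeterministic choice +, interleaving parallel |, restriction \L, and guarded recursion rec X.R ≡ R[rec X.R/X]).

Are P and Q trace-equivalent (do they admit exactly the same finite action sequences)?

P's transition system — 4 states:
  s0 = 0 + d.(0 + 0 + a.0) + a.(0 | 0 + a.0) ⊢ -a-> s1, -d-> s2
  s1 = 0 | 0 + a.0 ⊢ -a-> s3
  s2 = 0 + 0 + a.0 ⊢ -a-> s3
  s3 = 0 ⊢ ·
Q's transition system — 4 states:
  t0 = d.(0 + 0 + a.0) + a.(0 | 0 + a.0) ⊢ -a-> t1, -d-> t2
  t1 = 0 | 0 + a.0 ⊢ -a-> t3
  t2 = 0 + 0 + a.0 ⊢ -a-> t3
  t3 = 0 ⊢ ·
Partition-refinement fixed point:
  B0 = {s0, t0}
  B1 = {s1, s2, t1, t2}
  B2 = {s3, t3}
s0 ∈ B0, t0 ∈ B0 → same block
Bisimilar ⇒ trace-equivalent.

YES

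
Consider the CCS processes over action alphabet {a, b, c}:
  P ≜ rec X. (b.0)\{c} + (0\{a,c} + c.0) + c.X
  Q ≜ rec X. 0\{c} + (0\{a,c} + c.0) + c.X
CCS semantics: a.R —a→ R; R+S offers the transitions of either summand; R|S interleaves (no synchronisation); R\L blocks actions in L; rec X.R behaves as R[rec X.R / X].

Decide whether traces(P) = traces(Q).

traces(P) ≠ traces(Q) — witness ⟨b⟩

LTS(P): 3 reachable states
  p0 = rec X. (b.0)\{c} + (0\{a,c} + c.0) + c.X :: --b--▸ p1, --c--▸ p0, --c--▸ p2
  p1 = 0\{c} :: deadlocked
  p2 = 0 :: deadlocked
LTS(Q): 2 reachable states
  q0 = rec X. 0\{c} + (0\{a,c} + c.0) + c.X :: --c--▸ q0, --c--▸ q1
  q1 = 0 :: deadlocked
Executing b from P (initial set {p0}):
  after b @ step 1: {p1}
  — P admits the full trace.
Executing b from Q (initial set {q0}):
  after b @ step 1: no successor for Q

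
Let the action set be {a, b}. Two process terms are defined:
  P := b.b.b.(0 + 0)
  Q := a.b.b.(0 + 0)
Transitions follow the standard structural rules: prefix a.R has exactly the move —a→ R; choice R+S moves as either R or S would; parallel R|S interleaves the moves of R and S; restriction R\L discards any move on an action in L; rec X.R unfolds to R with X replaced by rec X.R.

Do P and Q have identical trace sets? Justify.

Reachable graph of P (4 states):
  p0 = b.b.b.(0 + 0) :: =b=> p1
  p1 = b.b.(0 + 0) :: =b=> p2
  p2 = b.(0 + 0) :: =b=> p3
  p3 = 0 + 0 :: ∅
Reachable graph of Q (4 states):
  q0 = a.b.b.(0 + 0) :: =a=> q1
  q1 = b.b.(0 + 0) :: =b=> q2
  q2 = b.(0 + 0) :: =b=> q3
  q3 = 0 + 0 :: ∅
Executing b from P (initial set {p0}):
  [1] b ⇒ {p1}
  — P admits the full trace.
Executing b from Q (initial set {q0}):
  [1] b ⇒ ∅  — Q cannot continue

trace-distinct — witness ⟨b⟩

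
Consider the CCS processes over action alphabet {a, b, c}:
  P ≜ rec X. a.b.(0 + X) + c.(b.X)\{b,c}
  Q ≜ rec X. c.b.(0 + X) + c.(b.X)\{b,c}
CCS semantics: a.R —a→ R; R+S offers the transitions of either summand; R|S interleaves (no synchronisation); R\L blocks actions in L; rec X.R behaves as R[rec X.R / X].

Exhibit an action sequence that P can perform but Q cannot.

a

LTS(P): 4 reachable states
  p0 = rec X. a.b.(0 + X) + c.(b.X)\{b,c} → =a=> p1, =c=> p2
  p1 = b.(0 + (rec X. a.b.(0 + X) + c.(b.X)\{b,c})) → =b=> p3
  p2 = (b.(rec X. a.b.(0 + X) + c.(b.X)\{b,c}))\{b,c} → (no moves)
  p3 = 0 + (rec X. a.b.(0 + X) + c.(b.X)\{b,c}) → =a=> p1, =c=> p2
LTS(Q): 4 reachable states
  q0 = rec X. c.b.(0 + X) + c.(b.X)\{b,c} → =c=> q1, =c=> q2
  q1 = (b.(rec X. c.b.(0 + X) + c.(b.X)\{b,c}))\{b,c} → (no moves)
  q2 = b.(0 + (rec X. c.b.(0 + X) + c.(b.X)\{b,c})) → =b=> q3
  q3 = 0 + (rec X. c.b.(0 + X) + c.(b.X)\{b,c}) → =c=> q1, =c=> q2
Trace ⟨a⟩ through P, begin at {p0}:
  after a @ step 1: {p1}
  — P admits the full trace.
Trace ⟨a⟩ through Q, begin at {q0}:
  after a @ step 1: ∅ (Q stuck)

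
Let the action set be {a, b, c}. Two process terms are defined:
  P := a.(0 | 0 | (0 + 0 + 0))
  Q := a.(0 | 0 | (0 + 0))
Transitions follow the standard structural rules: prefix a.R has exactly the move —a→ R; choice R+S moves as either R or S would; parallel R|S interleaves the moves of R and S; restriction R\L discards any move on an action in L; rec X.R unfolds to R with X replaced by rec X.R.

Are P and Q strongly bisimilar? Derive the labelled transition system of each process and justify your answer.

P ~ Q

P's transition system — 2 states:
  p0 = a.(0 | 0 | (0 + 0 + 0)) ⊢ =a=> p1
  p1 = 0 | 0 | (0 + 0 + 0) ⊢ stopped
Q's transition system — 2 states:
  q0 = a.(0 | 0 | (0 + 0)) ⊢ =a=> q1
  q1 = 0 | 0 | (0 + 0) ⊢ stopped
Coarsest stable partition (strong bisimilarity classes):
  B0 = {p0, q0}
  B1 = {p1, q1}
p0 ∈ B0, q0 ∈ B0 → same block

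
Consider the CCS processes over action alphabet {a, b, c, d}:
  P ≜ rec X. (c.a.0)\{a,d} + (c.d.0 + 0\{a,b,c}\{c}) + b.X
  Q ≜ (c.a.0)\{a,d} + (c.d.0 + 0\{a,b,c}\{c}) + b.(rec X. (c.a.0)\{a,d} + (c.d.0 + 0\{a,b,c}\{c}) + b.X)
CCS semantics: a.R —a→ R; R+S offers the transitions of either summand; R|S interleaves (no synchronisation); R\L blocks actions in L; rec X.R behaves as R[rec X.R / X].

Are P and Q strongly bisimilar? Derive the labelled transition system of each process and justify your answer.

bisimilar

Reachable graph of P (4 states):
  p0 = rec X. (c.a.0)\{a,d} + (c.d.0 + 0\{a,b,c}\{c}) + b.X | =b=> p0, =c=> p1, =c=> p2
  p1 = (a.0)\{a,d} | ·
  p2 = d.0 | =d=> p3
  p3 = 0 | ·
Reachable graph of Q (5 states):
  q0 = (c.a.0)\{a,d} + (c.d.0 + 0\{a,b,c}\{c}) + b.(rec X. (c.a.0)\{a,d} + (c.d.0 + 0\{a,b,c}\{c}) + b.X) | =b=> q1, =c=> q2, =c=> q3
  q1 = rec X. (c.a.0)\{a,d} + (c.d.0 + 0\{a,b,c}\{c}) + b.X | =b=> q1, =c=> q2, =c=> q3
  q2 = (a.0)\{a,d} | ·
  q3 = d.0 | =d=> q4
  q4 = 0 | ·
Partition-refinement fixed point:
  B0 = {p0, q0, q1}
  B1 = {p2, q3}
  B2 = {p1, p3, q2, q4}
p0 ∈ B0, q0 ∈ B0 → same block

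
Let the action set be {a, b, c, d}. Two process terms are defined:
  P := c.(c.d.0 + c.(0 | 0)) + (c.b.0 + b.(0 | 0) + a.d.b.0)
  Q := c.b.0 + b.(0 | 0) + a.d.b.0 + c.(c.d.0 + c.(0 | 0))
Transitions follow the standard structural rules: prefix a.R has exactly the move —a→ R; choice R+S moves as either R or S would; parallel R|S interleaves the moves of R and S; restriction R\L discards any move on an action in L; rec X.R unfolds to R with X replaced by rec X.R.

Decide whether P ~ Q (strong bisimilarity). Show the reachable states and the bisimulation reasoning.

Reachable graph of P (7 states):
  s0 = c.(c.d.0 + c.(0 | 0)) + (c.b.0 + b.(0 | 0) + a.d.b.0) | —a→ s1, —b→ s2, —c→ s3, —c→ s4
  s1 = d.b.0 | —d→ s3
  s2 = 0 | 0 | ·
  s3 = b.0 | —b→ s5
  s4 = c.d.0 + c.(0 | 0) | —c→ s2, —c→ s6
  s5 = 0 | ·
  s6 = d.0 | —d→ s5
Reachable graph of Q (7 states):
  t0 = c.b.0 + b.(0 | 0) + a.d.b.0 + c.(c.d.0 + c.(0 | 0)) | —a→ t1, —b→ t2, —c→ t3, —c→ t4
  t1 = d.b.0 | —d→ t3
  t2 = 0 | 0 | ·
  t3 = b.0 | —b→ t5
  t4 = c.d.0 + c.(0 | 0) | —c→ t2, —c→ t6
  t5 = 0 | ·
  t6 = d.0 | —d→ t5
Bisimilarity quotient blocks:
  B0 = {s0, t0}
  B1 = {s4, t4}
  B2 = {s2, s5, t2, t5}
  B3 = {s6, t6}
  B4 = {s1, t1}
  B5 = {s3, t3}
s0 ∈ B0, t0 ∈ B0 → same block

YES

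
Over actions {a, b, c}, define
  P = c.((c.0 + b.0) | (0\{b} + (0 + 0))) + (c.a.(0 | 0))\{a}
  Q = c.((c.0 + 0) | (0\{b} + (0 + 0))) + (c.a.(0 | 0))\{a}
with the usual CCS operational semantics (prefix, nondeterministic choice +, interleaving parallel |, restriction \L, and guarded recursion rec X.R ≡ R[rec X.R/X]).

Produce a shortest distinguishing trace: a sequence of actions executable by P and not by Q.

LTS(P): 4 reachable states
  p0 = c.((c.0 + b.0) | (0\{b} + (0 + 0))) + (c.a.(0 | 0))\{a} ⊢ =c=> p1, =c=> p2
  p1 = (a.(0 | 0))\{a} ⊢ (no moves)
  p2 = (c.0 + b.0) | (0\{b} + (0 + 0)) ⊢ =b=> p3, =c=> p3
  p3 = 0 | (0\{b} + (0 + 0)) ⊢ (no moves)
LTS(Q): 4 reachable states
  q0 = c.((c.0 + 0) | (0\{b} + (0 + 0))) + (c.a.(0 | 0))\{a} ⊢ =c=> q1, =c=> q2
  q1 = (a.(0 | 0))\{a} ⊢ (no moves)
  q2 = (c.0 + 0) | (0\{b} + (0 + 0)) ⊢ =c=> q3
  q3 = 0 | (0\{b} + (0 + 0)) ⊢ (no moves)
Executing cb from P (initial set {p0}):
  step 1 (c): {p1, p2}
  step 2 (b): {p3}
  ✓ P
Executing cb from Q (initial set {q0}):
  step 1 (c): {q1, q2}
  step 2 (b): no successor for Q

cb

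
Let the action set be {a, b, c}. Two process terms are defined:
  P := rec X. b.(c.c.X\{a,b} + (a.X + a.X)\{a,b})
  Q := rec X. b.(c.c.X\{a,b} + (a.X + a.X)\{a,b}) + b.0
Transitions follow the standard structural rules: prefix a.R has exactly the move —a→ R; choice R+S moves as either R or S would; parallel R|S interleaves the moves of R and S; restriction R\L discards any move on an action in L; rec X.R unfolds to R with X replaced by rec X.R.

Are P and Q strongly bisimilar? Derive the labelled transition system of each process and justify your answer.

NO

Reachable graph of P (4 states):
  m0 = rec X. b.(c.c.X\{a,b} + (a.X + a.X)\{a,b}) :: —b→ m1
  m1 = c.c.(rec X. b.(c.c.X\{a,b} + (a.X + a.X)\{a,b}))\{a,b} + (a.(rec X. b.(c.c.X\{a,b} + (a.X + a.X)\{a,b})) + a.(rec X. b.(c.c.X\{a,b} + (a.X + a.X)\{a,b})))\{a,b} :: —c→ m2
  m2 = c.(rec X. b.(c.c.X\{a,b} + (a.X + a.X)\{a,b}))\{a,b} :: —c→ m3
  m3 = (rec X. b.(c.c.X\{a,b} + (a.X + a.X)\{a,b}))\{a,b} :: stopped
Reachable graph of Q (5 states):
  n0 = rec X. b.(c.c.X\{a,b} + (a.X + a.X)\{a,b}) + b.0 :: —b→ n1, —b→ n2
  n1 = 0 :: stopped
  n2 = c.c.(rec X. b.(c.c.X\{a,b} + (a.X + a.X)\{a,b}) + b.0)\{a,b} + (a.(rec X. b.(c.c.X\{a,b} + (a.X + a.X)\{a,b}) + b.0) + a.(rec X. b.(c.c.X\{a,b} + (a.X + a.X)\{a,b}) + b.0))\{a,b} :: —c→ n3
  n3 = c.(rec X. b.(c.c.X\{a,b} + (a.X + a.X)\{a,b}) + b.0)\{a,b} :: —c→ n4
  n4 = (rec X. b.(c.c.X\{a,b} + (a.X + a.X)\{a,b}) + b.0)\{a,b} :: stopped
Coarsest stable partition (strong bisimilarity classes):
  B0 = {m0}
  B1 = {m1, n2}
  B2 = {m2, n3}
  B3 = {m3, n1, n4}
  B4 = {n0}
m0 ∈ B0, n0 ∈ B4 → different blocks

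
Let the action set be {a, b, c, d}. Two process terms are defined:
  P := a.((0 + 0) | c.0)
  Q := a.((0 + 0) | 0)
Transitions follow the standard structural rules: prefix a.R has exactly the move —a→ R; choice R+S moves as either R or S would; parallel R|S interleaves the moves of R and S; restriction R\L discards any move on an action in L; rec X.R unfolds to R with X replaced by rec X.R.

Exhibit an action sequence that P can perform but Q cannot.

ac

LTS(P): 3 reachable states
  p0 = a.((0 + 0) | c.0) has moves ··a··> p1
  p1 = (0 + 0) | c.0 has moves ··c··> p2
  p2 = (0 + 0) | 0 has moves ∅
LTS(Q): 2 reachable states
  q0 = a.((0 + 0) | 0) has moves ··a··> q1
  q1 = (0 + 0) | 0 has moves ∅
Trace ⟨ac⟩ through P, begin at {p0}:
  [1] a ⇒ {p1}
  [2] c ⇒ {p2}
  P completes σ.
Trace ⟨ac⟩ through Q, begin at {q0}:
  [1] a ⇒ {q1}
  [2] c ⇒ no successor for Q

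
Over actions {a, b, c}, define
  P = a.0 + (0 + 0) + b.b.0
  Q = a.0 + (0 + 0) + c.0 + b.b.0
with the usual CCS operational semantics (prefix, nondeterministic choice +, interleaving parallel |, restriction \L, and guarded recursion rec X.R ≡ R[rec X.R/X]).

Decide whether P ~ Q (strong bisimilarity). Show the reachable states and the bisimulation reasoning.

NO

LTS(P): 3 reachable states
  s0 = a.0 + (0 + 0) + b.b.0 ⊢ --a--▸ s1, --b--▸ s2
  s1 = 0 ⊢ deadlocked
  s2 = b.0 ⊢ --b--▸ s1
LTS(Q): 3 reachable states
  t0 = a.0 + (0 + 0) + c.0 + b.b.0 ⊢ --a--▸ t1, --b--▸ t2, --c--▸ t1
  t1 = 0 ⊢ deadlocked
  t2 = b.0 ⊢ --b--▸ t1
Partition-refinement fixed point:
  B0 = {s0}
  B1 = {s1, t1}
  B2 = {s2, t2}
  B3 = {t0}
s0 ∈ B0, t0 ∈ B3 → different blocks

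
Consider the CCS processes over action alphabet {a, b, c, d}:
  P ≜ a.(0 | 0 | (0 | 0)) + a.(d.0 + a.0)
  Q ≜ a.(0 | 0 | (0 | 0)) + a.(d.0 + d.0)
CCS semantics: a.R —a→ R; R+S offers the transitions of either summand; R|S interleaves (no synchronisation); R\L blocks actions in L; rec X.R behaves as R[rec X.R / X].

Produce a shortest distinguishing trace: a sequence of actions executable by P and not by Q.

LTS(P): 4 reachable states
  s0 = a.(0 | 0 | (0 | 0)) + a.(d.0 + a.0) ⊢ -a-> s1, -a-> s2
  s1 = 0 | 0 | (0 | 0) ⊢ (no moves)
  s2 = d.0 + a.0 ⊢ -a-> s3, -d-> s3
  s3 = 0 ⊢ (no moves)
LTS(Q): 4 reachable states
  t0 = a.(0 | 0 | (0 | 0)) + a.(d.0 + d.0) ⊢ -a-> t1, -a-> t2
  t1 = 0 | 0 | (0 | 0) ⊢ (no moves)
  t2 = d.0 + d.0 ⊢ -d-> t3
  t3 = 0 ⊢ (no moves)
Run σ = ⟨aa⟩ on P: start {s0}
  after a @ step 1: {s1, s2}
  after a @ step 2: {s3}
  P completes σ.
Run σ = ⟨aa⟩ on Q: start {t0}
  after a @ step 1: {t1, t2}
  after a @ step 2: no successor for Q

aa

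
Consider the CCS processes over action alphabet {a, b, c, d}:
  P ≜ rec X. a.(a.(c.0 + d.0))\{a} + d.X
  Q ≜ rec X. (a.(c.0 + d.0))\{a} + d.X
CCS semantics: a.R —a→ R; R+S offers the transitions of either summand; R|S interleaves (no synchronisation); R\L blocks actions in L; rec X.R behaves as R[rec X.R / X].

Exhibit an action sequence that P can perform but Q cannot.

LTS(P): 2 reachable states
  u0 = rec X. a.(a.(c.0 + d.0))\{a} + d.X → --a--▸ u1, --d--▸ u0
  u1 = (a.(c.0 + d.0))\{a} → ∅
LTS(Q): 1 reachable states
  v0 = rec X. (a.(c.0 + d.0))\{a} + d.X → --d--▸ v0
Run σ = ⟨a⟩ on P: start {u0}
  step 1 (a): {u1}
  ✓ P
Run σ = ⟨a⟩ on Q: start {v0}
  step 1 (a): no successor for Q

a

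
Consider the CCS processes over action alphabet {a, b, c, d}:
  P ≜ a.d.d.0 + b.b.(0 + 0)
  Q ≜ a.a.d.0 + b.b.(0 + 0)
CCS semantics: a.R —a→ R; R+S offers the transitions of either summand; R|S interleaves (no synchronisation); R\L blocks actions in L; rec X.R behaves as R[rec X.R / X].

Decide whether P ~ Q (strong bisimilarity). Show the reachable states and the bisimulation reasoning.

LTS(P): 6 reachable states
  p0 = a.d.d.0 + b.b.(0 + 0) → =a=> p1, =b=> p2
  p1 = d.d.0 → =d=> p3
  p2 = b.(0 + 0) → =b=> p4
  p3 = d.0 → =d=> p5
  p4 = 0 + 0 → ·
  p5 = 0 → ·
LTS(Q): 6 reachable states
  q0 = a.a.d.0 + b.b.(0 + 0) → =a=> q1, =b=> q2
  q1 = a.d.0 → =a=> q3
  q2 = b.(0 + 0) → =b=> q4
  q3 = d.0 → =d=> q5
  q4 = 0 + 0 → ·
  q5 = 0 → ·
Partition-refinement fixed point:
  B0 = {p0}
  B1 = {p1}
  B2 = {p3, q3}
  B3 = {p4, p5, q4, q5}
  B4 = {p2, q2}
  B5 = {q0}
  B6 = {q1}
p0 ∈ B0, q0 ∈ B5 → different blocks

NO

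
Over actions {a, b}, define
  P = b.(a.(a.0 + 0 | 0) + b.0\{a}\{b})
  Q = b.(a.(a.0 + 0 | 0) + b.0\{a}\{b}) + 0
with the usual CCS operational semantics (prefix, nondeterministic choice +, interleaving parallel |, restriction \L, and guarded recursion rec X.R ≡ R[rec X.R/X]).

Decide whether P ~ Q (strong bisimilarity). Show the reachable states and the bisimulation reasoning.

P ~ Q

Reachable graph of P (5 states):
  p0 = b.(a.(a.0 + 0 | 0) + b.0\{a}\{b}) ⊢ -b-> p1
  p1 = a.(a.0 + 0 | 0) + b.0\{a}\{b} ⊢ -a-> p2, -b-> p3
  p2 = a.0 + 0 | 0 ⊢ -a-> p4
  p3 = 0\{a}\{b} ⊢ (no moves)
  p4 = 0 ⊢ (no moves)
Reachable graph of Q (5 states):
  q0 = b.(a.(a.0 + 0 | 0) + b.0\{a}\{b}) + 0 ⊢ -b-> q1
  q1 = a.(a.0 + 0 | 0) + b.0\{a}\{b} ⊢ -a-> q2, -b-> q3
  q2 = a.0 + 0 | 0 ⊢ -a-> q4
  q3 = 0\{a}\{b} ⊢ (no moves)
  q4 = 0 ⊢ (no moves)
Bisimilarity quotient blocks:
  B0 = {p0, q0}
  B1 = {p1, q1}
  B2 = {p2, q2}
  B3 = {p3, p4, q3, q4}
p0 ∈ B0, q0 ∈ B0 → same block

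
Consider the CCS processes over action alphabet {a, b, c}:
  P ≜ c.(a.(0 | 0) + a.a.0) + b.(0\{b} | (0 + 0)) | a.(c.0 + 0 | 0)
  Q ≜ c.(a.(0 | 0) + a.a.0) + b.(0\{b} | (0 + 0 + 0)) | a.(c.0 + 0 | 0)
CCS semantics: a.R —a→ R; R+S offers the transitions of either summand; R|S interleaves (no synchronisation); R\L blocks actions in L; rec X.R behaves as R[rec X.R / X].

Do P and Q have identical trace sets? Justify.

traces(P) = traces(Q)

P's transition system — 10 states:
  u0 = c.(a.(0 | 0) + a.a.0) + b.(0\{b} | (0 + 0)) | a.(c.0 + 0 | 0) ⊢ -a-> u1, -b-> u2, -c-> u3
  u1 = b.(0\{b} | (0 + 0)) | (c.0 + 0 | 0) ⊢ -b-> u4, -c-> u5
  u2 = 0\{b} | (0 + 0) | a.(c.0 + 0 | 0) ⊢ -a-> u4
  u3 = a.(0 | 0) + a.a.0 ⊢ -a-> u6, -a-> u7
  u4 = 0\{b} | (0 + 0) | (c.0 + 0 | 0) ⊢ -c-> u8
  u5 = b.(0\{b} | (0 + 0)) | 0 ⊢ -b-> u8
  u6 = 0 | 0 ⊢ (no moves)
  u7 = a.0 ⊢ -a-> u9
  u8 = 0\{b} | (0 + 0) | 0 ⊢ (no moves)
  u9 = 0 ⊢ (no moves)
Q's transition system — 10 states:
  v0 = c.(a.(0 | 0) + a.a.0) + b.(0\{b} | (0 + 0 + 0)) | a.(c.0 + 0 | 0) ⊢ -a-> v1, -b-> v2, -c-> v3
  v1 = b.(0\{b} | (0 + 0 + 0)) | (c.0 + 0 | 0) ⊢ -b-> v4, -c-> v5
  v2 = 0\{b} | (0 + 0 + 0) | a.(c.0 + 0 | 0) ⊢ -a-> v4
  v3 = a.(0 | 0) + a.a.0 ⊢ -a-> v6, -a-> v7
  v4 = 0\{b} | (0 + 0 + 0) | (c.0 + 0 | 0) ⊢ -c-> v8
  v5 = b.(0\{b} | (0 + 0 + 0)) | 0 ⊢ -b-> v8
  v6 = 0 | 0 ⊢ (no moves)
  v7 = a.0 ⊢ -a-> v9
  v8 = 0\{b} | (0 + 0 + 0) | 0 ⊢ (no moves)
  v9 = 0 ⊢ (no moves)
Coarsest stable partition (strong bisimilarity classes):
  B0 = {u0, v0}
  B1 = {u1, v1}
  B2 = {u5, v5}
  B3 = {u6, u8, u9, v6, v8, v9}
  B4 = {u4, v4}
  B5 = {u2, v2}
  B6 = {u3, v3}
  B7 = {u7, v7}
u0 ∈ B0, v0 ∈ B0 → same block
Bisimilar ⇒ trace-equivalent.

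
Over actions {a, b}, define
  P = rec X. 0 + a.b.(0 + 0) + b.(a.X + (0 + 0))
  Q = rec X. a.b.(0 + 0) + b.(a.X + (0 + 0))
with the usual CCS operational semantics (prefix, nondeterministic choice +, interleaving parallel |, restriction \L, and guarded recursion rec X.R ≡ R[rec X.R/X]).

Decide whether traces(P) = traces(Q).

LTS(P): 4 reachable states
  m0 = rec X. 0 + a.b.(0 + 0) + b.(a.X + (0 + 0)) :: =a=> m1, =b=> m2
  m1 = b.(0 + 0) :: =b=> m3
  m2 = a.(rec X. 0 + a.b.(0 + 0) + b.(a.X + (0 + 0))) + (0 + 0) :: =a=> m0
  m3 = 0 + 0 :: deadlocked
LTS(Q): 4 reachable states
  n0 = rec X. a.b.(0 + 0) + b.(a.X + (0 + 0)) :: =a=> n1, =b=> n2
  n1 = b.(0 + 0) :: =b=> n3
  n2 = a.(rec X. a.b.(0 + 0) + b.(a.X + (0 + 0))) + (0 + 0) :: =a=> n0
  n3 = 0 + 0 :: deadlocked
Partition-refinement fixed point:
  B0 = {m0, n0}
  B1 = {m1, n1}
  B2 = {m3, n3}
  B3 = {m2, n2}
m0 ∈ B0, n0 ∈ B0 → same block
Bisimilar ⇒ trace-equivalent.

traces(P) = traces(Q)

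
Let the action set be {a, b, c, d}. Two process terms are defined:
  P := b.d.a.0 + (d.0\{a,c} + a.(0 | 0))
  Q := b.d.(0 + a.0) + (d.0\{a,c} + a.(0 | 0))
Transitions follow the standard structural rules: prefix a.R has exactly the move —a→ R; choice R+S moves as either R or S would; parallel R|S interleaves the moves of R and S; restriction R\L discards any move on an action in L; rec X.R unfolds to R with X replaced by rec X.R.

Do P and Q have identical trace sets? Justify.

trace-equivalent

LTS(P): 6 reachable states
  u0 = b.d.a.0 + (d.0\{a,c} + a.(0 | 0)) :: -a-> u1, -b-> u2, -d-> u3
  u1 = 0 | 0 :: deadlocked
  u2 = d.a.0 :: -d-> u4
  u3 = 0\{a,c} :: deadlocked
  u4 = a.0 :: -a-> u5
  u5 = 0 :: deadlocked
LTS(Q): 6 reachable states
  v0 = b.d.(0 + a.0) + (d.0\{a,c} + a.(0 | 0)) :: -a-> v1, -b-> v2, -d-> v3
  v1 = 0 | 0 :: deadlocked
  v2 = d.(0 + a.0) :: -d-> v4
  v3 = 0\{a,c} :: deadlocked
  v4 = 0 + a.0 :: -a-> v5
  v5 = 0 :: deadlocked
Coarsest stable partition (strong bisimilarity classes):
  B0 = {u0, v0}
  B1 = {u1, u3, u5, v1, v3, v5}
  B2 = {u2, v2}
  B3 = {u4, v4}
u0 ∈ B0, v0 ∈ B0 → same block
Bisimilar ⇒ trace-equivalent.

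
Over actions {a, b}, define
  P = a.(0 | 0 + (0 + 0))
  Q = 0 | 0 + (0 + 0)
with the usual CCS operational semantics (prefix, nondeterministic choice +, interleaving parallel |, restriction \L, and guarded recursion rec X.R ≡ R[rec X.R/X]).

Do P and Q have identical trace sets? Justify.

trace-distinct — witness ⟨a⟩

Reachable graph of P (2 states):
  m0 = a.(0 | 0 + (0 + 0)) has moves ··a··> m1
  m1 = 0 | 0 + (0 + 0) has moves deadlocked
Reachable graph of Q (1 states):
  n0 = 0 | 0 + (0 + 0) has moves deadlocked
Executing a from P (initial set {m0}):
  step 1 (a): {m1}
  ✓ P
Executing a from Q (initial set {n0}):
  step 1 (a): ∅ (Q stuck)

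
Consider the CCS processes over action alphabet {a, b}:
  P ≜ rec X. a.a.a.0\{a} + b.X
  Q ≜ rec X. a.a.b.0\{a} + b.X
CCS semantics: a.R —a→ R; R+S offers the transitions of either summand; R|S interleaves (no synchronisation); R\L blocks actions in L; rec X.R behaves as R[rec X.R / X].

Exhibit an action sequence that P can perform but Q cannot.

aaa

Reachable graph of P (4 states):
  p0 = rec X. a.a.a.0\{a} + b.X → ··a··> p1, ··b··> p0
  p1 = a.a.0\{a} → ··a··> p2
  p2 = a.0\{a} → ··a··> p3
  p3 = 0\{a} → ·
Reachable graph of Q (4 states):
  q0 = rec X. a.a.b.0\{a} + b.X → ··a··> q1, ··b··> q0
  q1 = a.b.0\{a} → ··a··> q2
  q2 = b.0\{a} → ··b··> q3
  q3 = 0\{a} → ·
Trace ⟨aaa⟩ through P, begin at {p0}:
  after a @ step 1: {p1}
  after a @ step 2: {p2}
  after a @ step 3: {p3}
  ✓ P
Trace ⟨aaa⟩ through Q, begin at {q0}:
  after a @ step 1: {q1}
  after a @ step 2: {q2}
  after a @ step 3: ∅  — Q cannot continue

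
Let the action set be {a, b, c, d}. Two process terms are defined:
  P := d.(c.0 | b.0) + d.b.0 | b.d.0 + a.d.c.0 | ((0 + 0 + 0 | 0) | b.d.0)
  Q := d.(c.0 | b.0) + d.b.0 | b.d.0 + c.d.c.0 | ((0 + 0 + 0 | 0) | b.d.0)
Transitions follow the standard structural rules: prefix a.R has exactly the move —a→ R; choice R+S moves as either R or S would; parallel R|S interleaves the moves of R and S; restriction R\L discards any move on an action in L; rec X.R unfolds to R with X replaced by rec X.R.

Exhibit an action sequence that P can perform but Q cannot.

LTS(P): 23 reachable states
  s0 = d.(c.0 | b.0) + d.b.0 | b.d.0 + a.d.c.0 | ((0 + 0 + 0 | 0) | b.d.0) ⊢ -a-> s1, -b-> s2, -b-> s3, -d-> s4, -d-> s5
  s1 = d.c.0 | ((0 + 0 + 0 | 0) | b.d.0) ⊢ -b-> s6, -d-> s7
  s2 = a.d.c.0 | ((0 + 0 + 0 | 0) | d.0) ⊢ -a-> s6, -d-> s8
  s3 = d.b.0 | d.0 ⊢ -d-> s10, -d-> s9
  s4 = b.0 | b.d.0 ⊢ -b-> s11, -b-> s9
  s5 = c.0 | b.0 ⊢ -b-> s12, -c-> s13
  s6 = d.c.0 | ((0 + 0 + 0 | 0) | d.0) ⊢ -d-> s14, -d-> s15
  s7 = c.0 | ((0 + 0 + 0 | 0) | b.d.0) ⊢ -b-> s14, -c-> s16
  s8 = a.d.c.0 | ((0 + 0 + 0 | 0) | 0) ⊢ -a-> s15
  s9 = b.0 | d.0 ⊢ -b-> s17, -d-> s18
  s10 = d.b.0 | 0 ⊢ -d-> s18
  s11 = 0 | b.d.0 ⊢ -b-> s17
  s12 = c.0 | 0 ⊢ -c-> s19
  s13 = 0 | b.0 ⊢ -b-> s19
  s14 = c.0 | ((0 + 0 + 0 | 0) | d.0) ⊢ -c-> s20, -d-> s21
  s15 = d.c.0 | ((0 + 0 + 0 | 0) | 0) ⊢ -d-> s21
  s16 = 0 | ((0 + 0 + 0 | 0) | b.d.0) ⊢ -b-> s20
  s17 = 0 | d.0 ⊢ -d-> s19
  s18 = b.0 | 0 ⊢ -b-> s19
  s19 = 0 | 0 ⊢ ·
  s20 = 0 | ((0 + 0 + 0 | 0) | d.0) ⊢ -d-> s22
  s21 = c.0 | ((0 + 0 + 0 | 0) | 0) ⊢ -c-> s22
  s22 = 0 | ((0 + 0 + 0 | 0) | 0) ⊢ ·
LTS(Q): 23 reachable states
  t0 = d.(c.0 | b.0) + d.b.0 | b.d.0 + c.d.c.0 | ((0 + 0 + 0 | 0) | b.d.0) ⊢ -b-> t1, -b-> t2, -c-> t3, -d-> t4, -d-> t5
  t1 = c.d.c.0 | ((0 + 0 + 0 | 0) | d.0) ⊢ -c-> t6, -d-> t7
  t2 = d.b.0 | d.0 ⊢ -d-> t8, -d-> t9
  t3 = d.c.0 | ((0 + 0 + 0 | 0) | b.d.0) ⊢ -b-> t6, -d-> t10
  t4 = b.0 | b.d.0 ⊢ -b-> t11, -b-> t8
  t5 = c.0 | b.0 ⊢ -b-> t12, -c-> t13
  t6 = d.c.0 | ((0 + 0 + 0 | 0) | d.0) ⊢ -d-> t14, -d-> t15
  t7 = c.d.c.0 | ((0 + 0 + 0 | 0) | 0) ⊢ -c-> t15
  t8 = b.0 | d.0 ⊢ -b-> t16, -d-> t17
  t9 = d.b.0 | 0 ⊢ -d-> t17
  t10 = c.0 | ((0 + 0 + 0 | 0) | b.d.0) ⊢ -b-> t14, -c-> t18
  t11 = 0 | b.d.0 ⊢ -b-> t16
  t12 = c.0 | 0 ⊢ -c-> t19
  t13 = 0 | b.0 ⊢ -b-> t19
  t14 = c.0 | ((0 + 0 + 0 | 0) | d.0) ⊢ -c-> t20, -d-> t21
  t15 = d.c.0 | ((0 + 0 + 0 | 0) | 0) ⊢ -d-> t21
  t16 = 0 | d.0 ⊢ -d-> t19
  t17 = b.0 | 0 ⊢ -b-> t19
  t18 = 0 | ((0 + 0 + 0 | 0) | b.d.0) ⊢ -b-> t20
  t19 = 0 | 0 ⊢ ·
  t20 = 0 | ((0 + 0 + 0 | 0) | d.0) ⊢ -d-> t22
  t21 = c.0 | ((0 + 0 + 0 | 0) | 0) ⊢ -c-> t22
  t22 = 0 | ((0 + 0 + 0 | 0) | 0) ⊢ ·
Run σ = ⟨a⟩ on P: start {s0}
  [1] a ⇒ {s1}
  — P admits the full trace.
Run σ = ⟨a⟩ on Q: start {t0}
  [1] a ⇒ ∅ (Q stuck)

a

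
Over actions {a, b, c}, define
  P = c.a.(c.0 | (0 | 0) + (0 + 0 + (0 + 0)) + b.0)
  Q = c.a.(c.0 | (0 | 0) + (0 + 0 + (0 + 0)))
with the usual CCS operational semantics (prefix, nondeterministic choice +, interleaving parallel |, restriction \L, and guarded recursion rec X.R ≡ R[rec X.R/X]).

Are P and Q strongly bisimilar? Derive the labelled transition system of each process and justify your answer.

not bisimilar

Reachable graph of P (5 states):
  u0 = c.a.(c.0 | (0 | 0) + (0 + 0 + (0 + 0)) + b.0) ⊢ --c--▸ u1
  u1 = a.(c.0 | (0 | 0) + (0 + 0 + (0 + 0)) + b.0) ⊢ --a--▸ u2
  u2 = c.0 | (0 | 0) + (0 + 0 + (0 + 0)) + b.0 ⊢ --b--▸ u3, --c--▸ u4
  u3 = 0 ⊢ ·
  u4 = 0 | (0 | 0) ⊢ ·
Reachable graph of Q (4 states):
  v0 = c.a.(c.0 | (0 | 0) + (0 + 0 + (0 + 0))) ⊢ --c--▸ v1
  v1 = a.(c.0 | (0 | 0) + (0 + 0 + (0 + 0))) ⊢ --a--▸ v2
  v2 = c.0 | (0 | 0) + (0 + 0 + (0 + 0)) ⊢ --c--▸ v3
  v3 = 0 | (0 | 0) ⊢ ·
Partition-refinement fixed point:
  B0 = {u0}
  B1 = {u1}
  B2 = {u2}
  B3 = {u3, u4, v3}
  B4 = {v0}
  B5 = {v1}
  B6 = {v2}
u0 ∈ B0, v0 ∈ B4 → different blocks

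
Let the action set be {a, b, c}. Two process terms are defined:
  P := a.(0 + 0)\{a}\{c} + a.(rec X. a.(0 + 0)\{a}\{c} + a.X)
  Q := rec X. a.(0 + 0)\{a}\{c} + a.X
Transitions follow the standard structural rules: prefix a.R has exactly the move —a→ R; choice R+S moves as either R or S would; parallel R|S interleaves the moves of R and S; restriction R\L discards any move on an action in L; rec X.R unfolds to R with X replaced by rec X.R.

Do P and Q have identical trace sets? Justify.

P's transition system — 3 states:
  m0 = a.(0 + 0)\{a}\{c} + a.(rec X. a.(0 + 0)\{a}\{c} + a.X) has moves --a--▸ m1, --a--▸ m2
  m1 = (0 + 0)\{a}\{c} has moves stopped
  m2 = rec X. a.(0 + 0)\{a}\{c} + a.X has moves --a--▸ m1, --a--▸ m2
Q's transition system — 2 states:
  n0 = rec X. a.(0 + 0)\{a}\{c} + a.X has moves --a--▸ n0, --a--▸ n1
  n1 = (0 + 0)\{a}\{c} has moves stopped
Coarsest stable partition (strong bisimilarity classes):
  B0 = {m0, m2, n0}
  B1 = {m1, n1}
m0 ∈ B0, n0 ∈ B0 → same block
Bisimilar ⇒ trace-equivalent.

traces(P) = traces(Q)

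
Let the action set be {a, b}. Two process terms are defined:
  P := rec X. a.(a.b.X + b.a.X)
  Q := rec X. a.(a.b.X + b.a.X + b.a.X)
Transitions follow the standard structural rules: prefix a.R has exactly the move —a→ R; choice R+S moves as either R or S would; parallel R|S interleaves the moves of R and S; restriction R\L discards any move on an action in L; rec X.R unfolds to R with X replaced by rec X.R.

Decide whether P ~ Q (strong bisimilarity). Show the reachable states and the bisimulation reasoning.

bisimilar

P's transition system — 4 states:
  m0 = rec X. a.(a.b.X + b.a.X) has moves —a→ m1
  m1 = a.b.(rec X. a.(a.b.X + b.a.X)) + b.a.(rec X. a.(a.b.X + b.a.X)) has moves —a→ m2, —b→ m3
  m2 = b.(rec X. a.(a.b.X + b.a.X)) has moves —b→ m0
  m3 = a.(rec X. a.(a.b.X + b.a.X)) has moves —a→ m0
Q's transition system — 4 states:
  n0 = rec X. a.(a.b.X + b.a.X + b.a.X) has moves —a→ n1
  n1 = a.b.(rec X. a.(a.b.X + b.a.X + b.a.X)) + b.a.(rec X. a.(a.b.X + b.a.X + b.a.X)) + b.a.(rec X. a.(a.b.X + b.a.X + b.a.X)) has moves —a→ n2, —b→ n3
  n2 = b.(rec X. a.(a.b.X + b.a.X + b.a.X)) has moves —b→ n0
  n3 = a.(rec X. a.(a.b.X + b.a.X + b.a.X)) has moves —a→ n0
Coarsest stable partition (strong bisimilarity classes):
  B0 = {m0, n0}
  B1 = {m1, n1}
  B2 = {m3, n3}
  B3 = {m2, n2}
m0 ∈ B0, n0 ∈ B0 → same block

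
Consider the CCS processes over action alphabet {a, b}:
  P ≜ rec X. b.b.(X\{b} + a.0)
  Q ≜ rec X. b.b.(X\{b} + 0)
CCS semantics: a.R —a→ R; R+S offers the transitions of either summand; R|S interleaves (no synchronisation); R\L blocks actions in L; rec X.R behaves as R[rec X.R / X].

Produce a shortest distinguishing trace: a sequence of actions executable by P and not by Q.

Reachable graph of P (4 states):
  m0 = rec X. b.b.(X\{b} + a.0) → ··b··> m1
  m1 = b.((rec X. b.b.(X\{b} + a.0))\{b} + a.0) → ··b··> m2
  m2 = (rec X. b.b.(X\{b} + a.0))\{b} + a.0 → ··a··> m3
  m3 = 0 → ·
Reachable graph of Q (3 states):
  n0 = rec X. b.b.(X\{b} + 0) → ··b··> n1
  n1 = b.((rec X. b.b.(X\{b} + 0))\{b} + 0) → ··b··> n2
  n2 = (rec X. b.b.(X\{b} + 0))\{b} + 0 → ·
Trace ⟨bba⟩ through P, begin at {m0}:
  [1] b ⇒ {m1}
  [2] b ⇒ {m2}
  [3] a ⇒ {m3}
  — P admits the full trace.
Trace ⟨bba⟩ through Q, begin at {n0}:
  [1] b ⇒ {n1}
  [2] b ⇒ {n2}
  [3] a ⇒ ∅  — Q cannot continue

bba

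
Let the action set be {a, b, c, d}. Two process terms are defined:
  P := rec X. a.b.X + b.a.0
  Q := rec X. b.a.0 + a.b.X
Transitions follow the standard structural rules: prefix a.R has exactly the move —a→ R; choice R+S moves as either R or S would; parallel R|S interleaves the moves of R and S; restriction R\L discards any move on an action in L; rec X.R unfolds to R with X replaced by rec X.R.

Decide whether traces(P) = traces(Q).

LTS(P): 4 reachable states
  s0 = rec X. a.b.X + b.a.0 has moves —a→ s1, —b→ s2
  s1 = b.(rec X. a.b.X + b.a.0) has moves —b→ s0
  s2 = a.0 has moves —a→ s3
  s3 = 0 has moves (no moves)
LTS(Q): 4 reachable states
  t0 = rec X. b.a.0 + a.b.X has moves —a→ t1, —b→ t2
  t1 = b.(rec X. b.a.0 + a.b.X) has moves —b→ t0
  t2 = a.0 has moves —a→ t3
  t3 = 0 has moves (no moves)
Coarsest stable partition (strong bisimilarity classes):
  B0 = {s0, t0}
  B1 = {s2, t2}
  B2 = {s3, t3}
  B3 = {s1, t1}
s0 ∈ B0, t0 ∈ B0 → same block
Bisimilar ⇒ trace-equivalent.

traces(P) = traces(Q)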